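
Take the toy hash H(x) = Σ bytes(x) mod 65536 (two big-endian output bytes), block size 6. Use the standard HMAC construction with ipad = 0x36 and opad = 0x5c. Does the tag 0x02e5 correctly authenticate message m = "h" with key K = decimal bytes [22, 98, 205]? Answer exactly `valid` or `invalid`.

invalid

Key decimal bytes [22, 98, 205] = 16 62 cd is 3 bytes ≤ B = 6; zero-pad to 6 bytes: K' = 16 62 cd 00 00 00.
K' ⊕ ipad = 20 54 fb 36 36 36; K' ⊕ opad = 4a 3e 91 5c 5c 5c.
Inner hash: sum = 32+84+251+54+54+54+104 = 633 → 02 79.
Outer hash (recomputed tag): sum = 74+62+145+92+92+92+2+121 = 680 → 02 a8.
Recomputed tag = 02a8; claimed = 02e5 → mismatch.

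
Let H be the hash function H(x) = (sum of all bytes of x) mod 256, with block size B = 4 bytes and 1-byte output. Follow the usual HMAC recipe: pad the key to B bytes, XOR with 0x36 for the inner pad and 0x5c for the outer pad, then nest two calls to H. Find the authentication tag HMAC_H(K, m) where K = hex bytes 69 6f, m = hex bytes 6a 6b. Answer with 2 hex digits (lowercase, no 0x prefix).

Key hex bytes 69 6f is 2 bytes ≤ B = 4; zero-pad to 4 bytes: K' = 69 6f 00 00.
K' ⊕ ipad = 5f 59 36 36.  K' ⊕ opad = 35 33 5c 5c.
Inner input = (K'⊕ipad) ∥ m = 5f 59 36 36 ∥ 6a 6b.
Inner hash: sum = 95+89+54+54+106+107 = 505; mod 256 = 249 → f9.
Outer input = (K'⊕opad) ∥ inner = 35 33 5c 5c ∥ f9.
Outer hash (tag): sum = 53+51+92+92+249 = 537; mod 256 = 25 → 19.

19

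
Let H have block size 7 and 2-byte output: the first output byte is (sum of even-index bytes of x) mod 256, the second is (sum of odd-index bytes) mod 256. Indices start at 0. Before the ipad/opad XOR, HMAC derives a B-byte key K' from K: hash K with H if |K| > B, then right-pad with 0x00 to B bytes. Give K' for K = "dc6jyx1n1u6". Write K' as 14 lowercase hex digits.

|K| = 11 > B = 7, so first hash the key.
H(K): even-index sum = 427 mod 256 = 171; odd-index sum = 552 mod 256 = 40 → ab 28.
Zero-pad H(K) = ab 28 to 7 bytes: K' = ab 28 00 00 00 00 00.

ab280000000000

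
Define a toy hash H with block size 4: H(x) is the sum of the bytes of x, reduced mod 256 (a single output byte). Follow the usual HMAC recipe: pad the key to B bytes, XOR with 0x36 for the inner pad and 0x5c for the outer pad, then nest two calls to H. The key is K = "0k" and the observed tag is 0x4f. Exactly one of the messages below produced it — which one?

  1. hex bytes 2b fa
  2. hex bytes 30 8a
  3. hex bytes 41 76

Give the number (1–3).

1

Key "0k" = 30 6b is 2 bytes ≤ B = 4; zero-pad to 4 bytes: K' = 30 6b 00 00.
K' ⊕ ipad = 06 5d 36 36; K' ⊕ opad = 6c 37 5c 5c.
m1: inner = H(06 5d 36 36 2b fa) = f4; tag = H(6c 37 5c 5c f4) = 4f ← matches
m2: inner = H(06 5d 36 36 30 8a) = 89; tag = H(6c 37 5c 5c 89) = e4
m3: inner = H(06 5d 36 36 41 76) = 86; tag = H(6c 37 5c 5c 86) = e1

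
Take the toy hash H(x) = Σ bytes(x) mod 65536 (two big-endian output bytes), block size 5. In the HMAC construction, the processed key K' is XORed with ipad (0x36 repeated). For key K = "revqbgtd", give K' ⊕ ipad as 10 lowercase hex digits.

Key "revqbgtd" = 72 65 76 71 62 67 74 64 is 8 bytes > B = 5, so hash it first: H(key) = 03 5f, then zero-pad to 5 bytes: K' = 03 5f 00 00 00.
XOR each byte with 0x36: 03⊕36=35, 5f⊕36=69, 00⊕36=36, 00⊕36=36, 00⊕36=36.

3569363636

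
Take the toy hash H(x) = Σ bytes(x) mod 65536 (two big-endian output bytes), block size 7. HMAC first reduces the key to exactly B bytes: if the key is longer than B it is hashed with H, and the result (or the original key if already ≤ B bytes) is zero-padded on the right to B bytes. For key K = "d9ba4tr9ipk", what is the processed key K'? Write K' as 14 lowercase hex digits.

03f70000000000

|K| = 11 > B = 7, so first hash the key.
H(K): sum = 100+57+98+97+52+116+114+57+105+112+107 = 1015 → 03 f7.
Zero-pad H(K) = 03 f7 to 7 bytes: K' = 03 f7 00 00 00 00 00.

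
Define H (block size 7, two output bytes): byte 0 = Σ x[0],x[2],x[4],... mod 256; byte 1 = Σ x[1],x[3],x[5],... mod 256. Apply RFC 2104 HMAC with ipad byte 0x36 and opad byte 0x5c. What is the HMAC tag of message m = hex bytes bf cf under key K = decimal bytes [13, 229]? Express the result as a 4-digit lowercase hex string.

631d

Key decimal bytes [13, 229] = 0d e5 is 2 bytes ≤ B = 7; zero-pad to 7 bytes: K' = 0d e5 00 00 00 00 00.
K' ⊕ ipad = 3b d3 36 36 36 36 36.  K' ⊕ opad = 51 b9 5c 5c 5c 5c 5c.
Inner input = (K'⊕ipad) ∥ m = 3b d3 36 36 36 36 36 ∥ bf cf.
Inner hash: even-index sum = 428 mod 256 = 172; odd-index sum = 510 mod 256 = 254 → ac fe.
Outer input = (K'⊕opad) ∥ inner = 51 b9 5c 5c 5c 5c 5c ∥ ac fe.
Outer hash (tag): even-index sum = 611 mod 256 = 99; odd-index sum = 541 mod 256 = 29 → 63 1d.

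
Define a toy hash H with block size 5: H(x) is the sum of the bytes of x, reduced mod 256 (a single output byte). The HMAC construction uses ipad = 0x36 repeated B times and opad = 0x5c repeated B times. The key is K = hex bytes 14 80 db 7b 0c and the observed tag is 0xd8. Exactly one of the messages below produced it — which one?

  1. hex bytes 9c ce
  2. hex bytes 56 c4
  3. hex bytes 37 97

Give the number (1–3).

1

Key hex bytes 14 80 db 7b 0c is exactly B = 5 bytes: K' = 14 80 db 7b 0c.
K' ⊕ ipad = 22 b6 ed 4d 3a; K' ⊕ opad = 48 dc 87 27 50.
m1: inner = H(22 b6 ed 4d 3a 9c ce) = b6; tag = H(48 dc 87 27 50 b6) = d8 ← matches
m2: inner = H(22 b6 ed 4d 3a 56 c4) = 66; tag = H(48 dc 87 27 50 66) = 88
m3: inner = H(22 b6 ed 4d 3a 37 97) = 1a; tag = H(48 dc 87 27 50 1a) = 3c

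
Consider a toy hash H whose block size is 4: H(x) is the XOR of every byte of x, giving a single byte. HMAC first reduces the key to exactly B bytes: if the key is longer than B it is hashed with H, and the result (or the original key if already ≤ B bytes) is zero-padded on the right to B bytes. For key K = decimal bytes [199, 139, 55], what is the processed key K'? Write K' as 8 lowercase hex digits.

Key decimal bytes [199, 139, 55] = c7 8b 37 is 3 bytes ≤ B = 4; zero-pad to 4 bytes: K' = c7 8b 37 00.

c78b3700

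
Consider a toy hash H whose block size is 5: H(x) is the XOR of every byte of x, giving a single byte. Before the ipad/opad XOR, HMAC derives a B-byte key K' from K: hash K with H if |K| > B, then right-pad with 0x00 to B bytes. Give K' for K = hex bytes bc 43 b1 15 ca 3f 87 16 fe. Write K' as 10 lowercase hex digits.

c100000000

|K| = 9 > B = 5, so first hash the key.
H(K): XOR bc⊕43⊕b1⊕15⊕ca⊕3f⊕87⊕16⊕fe = c1.
Zero-pad H(K) = c1 to 5 bytes: K' = c1 00 00 00 00.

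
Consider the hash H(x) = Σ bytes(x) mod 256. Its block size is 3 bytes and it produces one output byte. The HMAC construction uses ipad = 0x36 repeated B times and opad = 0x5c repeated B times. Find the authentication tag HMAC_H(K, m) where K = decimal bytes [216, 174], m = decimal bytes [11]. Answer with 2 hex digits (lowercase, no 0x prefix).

99

Key decimal bytes [216, 174] = d8 ae is 2 bytes ≤ B = 3; zero-pad to 3 bytes: K' = d8 ae 00.
K' ⊕ ipad = ee 98 36.  K' ⊕ opad = 84 f2 5c.
Inner input = (K'⊕ipad) ∥ m = ee 98 36 ∥ 0b.
Inner hash: sum = 238+152+54+11 = 455; mod 256 = 199 → c7.
Outer input = (K'⊕opad) ∥ inner = 84 f2 5c ∥ c7.
Outer hash (tag): sum = 132+242+92+199 = 665; mod 256 = 153 → 99.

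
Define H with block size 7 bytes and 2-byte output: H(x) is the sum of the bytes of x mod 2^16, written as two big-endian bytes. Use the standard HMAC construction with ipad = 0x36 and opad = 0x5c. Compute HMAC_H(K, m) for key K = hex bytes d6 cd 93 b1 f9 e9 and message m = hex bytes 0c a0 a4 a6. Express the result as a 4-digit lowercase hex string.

Key hex bytes d6 cd 93 b1 f9 e9 is 6 bytes ≤ B = 7; zero-pad to 7 bytes: K' = d6 cd 93 b1 f9 e9 00.
K' ⊕ ipad = e0 fb a5 87 cf df 36.  K' ⊕ opad = 8a 91 cf ed a5 b5 5c.
Inner input = (K'⊕ipad) ∥ m = e0 fb a5 87 cf df 36 ∥ 0c a0 a4 a6.
Inner hash: sum = 224+251+165+135+207+223+54+12+160+164+166 = 1761 → 06 e1.
Outer input = (K'⊕opad) ∥ inner = 8a 91 cf ed a5 b5 5c ∥ 06 e1.
Outer hash (tag): sum = 138+145+207+237+165+181+92+6+225 = 1396 → 05 74.

0574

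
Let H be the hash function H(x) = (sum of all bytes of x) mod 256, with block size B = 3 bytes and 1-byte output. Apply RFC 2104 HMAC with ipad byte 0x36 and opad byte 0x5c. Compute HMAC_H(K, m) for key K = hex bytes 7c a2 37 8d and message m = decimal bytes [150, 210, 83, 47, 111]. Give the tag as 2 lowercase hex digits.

Key hex bytes 7c a2 37 8d is 4 bytes > B = 3, so hash it first: H(key) = e2, then zero-pad to 3 bytes: K' = e2 00 00.
K' ⊕ ipad = d4 36 36.  K' ⊕ opad = be 5c 5c.
Inner input = (K'⊕ipad) ∥ m = d4 36 36 ∥ 96 d2 53 2f 6f.
Inner hash: sum = 212+54+54+150+210+83+47+111 = 921; mod 256 = 153 → 99.
Outer input = (K'⊕opad) ∥ inner = be 5c 5c ∥ 99.
Outer hash (tag): sum = 190+92+92+153 = 527; mod 256 = 15 → 0f.

0f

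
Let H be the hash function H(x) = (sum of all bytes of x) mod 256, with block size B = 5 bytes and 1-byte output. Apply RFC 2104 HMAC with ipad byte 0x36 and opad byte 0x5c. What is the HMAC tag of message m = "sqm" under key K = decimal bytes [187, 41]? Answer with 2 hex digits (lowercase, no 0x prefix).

0f

Key decimal bytes [187, 41] = bb 29 is 2 bytes ≤ B = 5; zero-pad to 5 bytes: K' = bb 29 00 00 00.
K' ⊕ ipad = 8d 1f 36 36 36.  K' ⊕ opad = e7 75 5c 5c 5c.
Inner input = (K'⊕ipad) ∥ m = 8d 1f 36 36 36 ∥ 73 71 6d.
Inner hash: sum = 141+31+54+54+54+115+113+109 = 671; mod 256 = 159 → 9f.
Outer input = (K'⊕opad) ∥ inner = e7 75 5c 5c 5c ∥ 9f.
Outer hash (tag): sum = 231+117+92+92+92+159 = 783; mod 256 = 15 → 0f.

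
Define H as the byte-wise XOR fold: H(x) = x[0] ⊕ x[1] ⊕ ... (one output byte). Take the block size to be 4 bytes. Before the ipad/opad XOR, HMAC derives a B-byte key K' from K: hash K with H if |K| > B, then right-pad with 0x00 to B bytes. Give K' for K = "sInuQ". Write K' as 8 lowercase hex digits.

|K| = 5 > B = 4, so first hash the key.
H(K): XOR 73⊕49⊕6e⊕75⊕51 = 70.
Zero-pad H(K) = 70 to 4 bytes: K' = 70 00 00 00.

70000000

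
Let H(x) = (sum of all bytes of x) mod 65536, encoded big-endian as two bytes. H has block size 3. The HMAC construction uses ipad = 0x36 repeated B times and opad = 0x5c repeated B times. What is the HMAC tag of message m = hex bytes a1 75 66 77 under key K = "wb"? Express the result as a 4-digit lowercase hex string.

0185

Key "wb" = 77 62 is 2 bytes ≤ B = 3; zero-pad to 3 bytes: K' = 77 62 00.
K' ⊕ ipad = 41 54 36.  K' ⊕ opad = 2b 3e 5c.
Inner input = (K'⊕ipad) ∥ m = 41 54 36 ∥ a1 75 66 77.
Inner hash: sum = 65+84+54+161+117+102+119 = 702 → 02 be.
Outer input = (K'⊕opad) ∥ inner = 2b 3e 5c ∥ 02 be.
Outer hash (tag): sum = 43+62+92+2+190 = 389 → 01 85.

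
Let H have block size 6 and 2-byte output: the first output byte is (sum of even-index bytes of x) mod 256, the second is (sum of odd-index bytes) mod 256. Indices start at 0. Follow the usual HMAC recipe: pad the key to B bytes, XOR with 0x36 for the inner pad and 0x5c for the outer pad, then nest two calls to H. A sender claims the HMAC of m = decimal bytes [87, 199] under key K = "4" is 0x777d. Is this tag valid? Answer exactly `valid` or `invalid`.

Key "4" = 34 is 1 byte ≤ B = 6; zero-pad to 6 bytes: K' = 34 00 00 00 00 00.
K' ⊕ ipad = 02 36 36 36 36 36; K' ⊕ opad = 68 5c 5c 5c 5c 5c.
Inner hash: even-index sum = 197 mod 256 = 197; odd-index sum = 361 mod 256 = 105 → c5 69.
Outer hash (recomputed tag): even-index sum = 485 mod 256 = 229; odd-index sum = 381 mod 256 = 125 → e5 7d.
Recomputed tag = e57d; claimed = 777d → mismatch.

invalid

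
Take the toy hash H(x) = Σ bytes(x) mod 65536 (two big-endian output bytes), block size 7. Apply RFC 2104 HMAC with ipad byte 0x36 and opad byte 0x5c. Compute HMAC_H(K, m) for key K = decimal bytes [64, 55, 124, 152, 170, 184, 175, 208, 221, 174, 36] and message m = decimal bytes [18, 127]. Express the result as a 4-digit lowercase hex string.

Key decimal bytes [64, 55, 124, 152, 170, 184, 175, 208, 221, 174, 36] = 40 37 7c 98 aa b8 af d0 dd ae 24 is 11 bytes > B = 7, so hash it first: H(key) = 06 1b, then zero-pad to 7 bytes: K' = 06 1b 00 00 00 00 00.
K' ⊕ ipad = 30 2d 36 36 36 36 36.  K' ⊕ opad = 5a 47 5c 5c 5c 5c 5c.
Inner input = (K'⊕ipad) ∥ m = 30 2d 36 36 36 36 36 ∥ 12 7f.
Inner hash: sum = 48+45+54+54+54+54+54+18+127 = 508 → 01 fc.
Outer input = (K'⊕opad) ∥ inner = 5a 47 5c 5c 5c 5c 5c ∥ 01 fc.
Outer hash (tag): sum = 90+71+92+92+92+92+92+1+252 = 874 → 03 6a.

036a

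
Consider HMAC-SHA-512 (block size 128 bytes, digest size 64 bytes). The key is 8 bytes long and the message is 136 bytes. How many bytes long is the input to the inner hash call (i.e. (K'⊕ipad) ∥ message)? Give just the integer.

264

Key is 8 ≤ 128 bytes, zero-padded: |K'| = 128.
Inner input = (K'⊕ipad) ∥ m → 128 + 136 = 264 bytes.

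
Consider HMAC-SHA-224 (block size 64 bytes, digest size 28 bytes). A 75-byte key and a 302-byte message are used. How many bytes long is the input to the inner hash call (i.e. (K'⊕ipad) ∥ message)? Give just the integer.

366

Key is 75 > 64 bytes, so it is hashed to 28 bytes then zero-padded to 64: |K'| = 64.
Inner input = (K'⊕ipad) ∥ m → 64 + 302 = 366 bytes.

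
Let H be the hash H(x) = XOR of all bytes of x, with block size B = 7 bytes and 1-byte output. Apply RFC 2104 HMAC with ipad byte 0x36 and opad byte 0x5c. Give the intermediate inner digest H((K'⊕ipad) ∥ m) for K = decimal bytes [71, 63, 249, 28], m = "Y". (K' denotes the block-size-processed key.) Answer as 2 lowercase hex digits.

f2

Key decimal bytes [71, 63, 249, 28] = 47 3f f9 1c is 4 bytes ≤ B = 7; zero-pad to 7 bytes: K' = 47 3f f9 1c 00 00 00.
K' ⊕ ipad = 71 09 cf 2a 36 36 36.
Inner input = 71 09 cf 2a 36 36 36 ∥ 59.
Inner hash: XOR 71⊕09⊕cf⊕2a⊕36⊕36⊕36⊕59 = f2.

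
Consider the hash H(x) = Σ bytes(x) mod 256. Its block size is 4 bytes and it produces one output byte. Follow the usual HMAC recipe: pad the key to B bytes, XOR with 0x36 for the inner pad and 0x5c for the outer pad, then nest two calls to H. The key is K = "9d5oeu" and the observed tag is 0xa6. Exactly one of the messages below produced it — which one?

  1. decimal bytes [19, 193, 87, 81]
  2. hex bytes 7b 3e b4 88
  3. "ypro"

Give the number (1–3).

Key "9d5oeu" = 39 64 35 6f 65 75 is 6 bytes > B = 4, so hash it first: H(key) = 1b, then zero-pad to 4 bytes: K' = 1b 00 00 00.
K' ⊕ ipad = 2d 36 36 36; K' ⊕ opad = 47 5c 5c 5c.
m1: inner = H(2d 36 36 36 13 c1 57 51) = 4b; tag = H(47 5c 5c 5c 4b) = a6 ← matches
m2: inner = H(2d 36 36 36 7b 3e b4 88) = c4; tag = H(47 5c 5c 5c c4) = 1f
m3: inner = H(2d 36 36 36 79 70 72 6f) = 99; tag = H(47 5c 5c 5c 99) = f4

1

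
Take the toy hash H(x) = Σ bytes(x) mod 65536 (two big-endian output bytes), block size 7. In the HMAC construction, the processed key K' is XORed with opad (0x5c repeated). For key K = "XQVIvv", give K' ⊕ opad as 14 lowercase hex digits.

040d0a152a2a5c

Key "XQVIvv" = 58 51 56 49 76 76 is 6 bytes ≤ B = 7; zero-pad to 7 bytes: K' = 58 51 56 49 76 76 00.
XOR each byte with 0x5c: 58⊕5c=04, 51⊕5c=0d, 56⊕5c=0a, 49⊕5c=15, 76⊕5c=2a, 76⊕5c=2a, 00⊕5c=5c.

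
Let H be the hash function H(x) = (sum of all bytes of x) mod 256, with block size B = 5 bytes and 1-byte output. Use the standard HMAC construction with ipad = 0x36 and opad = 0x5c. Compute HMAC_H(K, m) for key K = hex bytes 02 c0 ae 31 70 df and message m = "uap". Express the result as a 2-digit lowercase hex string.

00

Key hex bytes 02 c0 ae 31 70 df is 6 bytes > B = 5, so hash it first: H(key) = f0, then zero-pad to 5 bytes: K' = f0 00 00 00 00.
K' ⊕ ipad = c6 36 36 36 36.  K' ⊕ opad = ac 5c 5c 5c 5c.
Inner input = (K'⊕ipad) ∥ m = c6 36 36 36 36 ∥ 75 61 70.
Inner hash: sum = 198+54+54+54+54+117+97+112 = 740; mod 256 = 228 → e4.
Outer input = (K'⊕opad) ∥ inner = ac 5c 5c 5c 5c ∥ e4.
Outer hash (tag): sum = 172+92+92+92+92+228 = 768; mod 256 = 0 → 00.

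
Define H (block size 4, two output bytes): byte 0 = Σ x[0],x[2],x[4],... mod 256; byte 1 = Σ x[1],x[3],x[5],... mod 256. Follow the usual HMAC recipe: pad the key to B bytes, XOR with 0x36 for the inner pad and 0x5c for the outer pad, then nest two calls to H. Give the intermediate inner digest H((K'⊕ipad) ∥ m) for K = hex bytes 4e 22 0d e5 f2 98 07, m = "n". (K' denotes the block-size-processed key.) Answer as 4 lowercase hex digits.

Key hex bytes 4e 22 0d e5 f2 98 07 is 7 bytes > B = 4, so hash it first: H(key) = 54 9f, then zero-pad to 4 bytes: K' = 54 9f 00 00.
K' ⊕ ipad = 62 a9 36 36.
Inner input = 62 a9 36 36 ∥ 6e.
Inner hash: even-index sum = 262 mod 256 = 6; odd-index sum = 223 mod 256 = 223 → 06 df.

06df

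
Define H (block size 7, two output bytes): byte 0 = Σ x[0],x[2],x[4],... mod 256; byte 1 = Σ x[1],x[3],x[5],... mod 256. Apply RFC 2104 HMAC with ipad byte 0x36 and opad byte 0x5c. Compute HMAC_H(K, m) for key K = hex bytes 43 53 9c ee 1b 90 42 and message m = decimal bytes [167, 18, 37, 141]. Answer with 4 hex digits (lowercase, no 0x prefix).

Key hex bytes 43 53 9c ee 1b 90 42 is exactly B = 7 bytes: K' = 43 53 9c ee 1b 90 42.
K' ⊕ ipad = 75 65 aa d8 2d a6 74.  K' ⊕ opad = 1f 0f c0 b2 47 cc 1e.
Inner input = (K'⊕ipad) ∥ m = 75 65 aa d8 2d a6 74 ∥ a7 12 25 8d.
Inner hash: even-index sum = 607 mod 256 = 95; odd-index sum = 687 mod 256 = 175 → 5f af.
Outer input = (K'⊕opad) ∥ inner = 1f 0f c0 b2 47 cc 1e ∥ 5f af.
Outer hash (tag): even-index sum = 499 mod 256 = 243; odd-index sum = 492 mod 256 = 236 → f3 ec.

f3ec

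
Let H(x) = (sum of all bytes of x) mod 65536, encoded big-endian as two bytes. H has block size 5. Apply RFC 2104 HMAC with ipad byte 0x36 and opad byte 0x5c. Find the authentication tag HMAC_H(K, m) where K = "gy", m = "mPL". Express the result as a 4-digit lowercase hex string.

Key "gy" = 67 79 is 2 bytes ≤ B = 5; zero-pad to 5 bytes: K' = 67 79 00 00 00.
K' ⊕ ipad = 51 4f 36 36 36.  K' ⊕ opad = 3b 25 5c 5c 5c.
Inner input = (K'⊕ipad) ∥ m = 51 4f 36 36 36 ∥ 6d 50 4c.
Inner hash: sum = 81+79+54+54+54+109+80+76 = 587 → 02 4b.
Outer input = (K'⊕opad) ∥ inner = 3b 25 5c 5c 5c ∥ 02 4b.
Outer hash (tag): sum = 59+37+92+92+92+2+75 = 449 → 01 c1.

01c1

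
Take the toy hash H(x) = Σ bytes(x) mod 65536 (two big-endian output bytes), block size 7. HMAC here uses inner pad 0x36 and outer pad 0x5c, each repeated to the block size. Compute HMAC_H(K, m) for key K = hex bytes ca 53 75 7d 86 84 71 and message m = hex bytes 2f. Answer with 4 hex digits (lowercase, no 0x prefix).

Key hex bytes ca 53 75 7d 86 84 71 is exactly B = 7 bytes: K' = ca 53 75 7d 86 84 71.
K' ⊕ ipad = fc 65 43 4b b0 b2 47.  K' ⊕ opad = 96 0f 29 21 da d8 2d.
Inner input = (K'⊕ipad) ∥ m = fc 65 43 4b b0 b2 47 ∥ 2f.
Inner hash: sum = 252+101+67+75+176+178+71+47 = 967 → 03 c7.
Outer input = (K'⊕opad) ∥ inner = 96 0f 29 21 da d8 2d ∥ 03 c7.
Outer hash (tag): sum = 150+15+41+33+218+216+45+3+199 = 920 → 03 98.

0398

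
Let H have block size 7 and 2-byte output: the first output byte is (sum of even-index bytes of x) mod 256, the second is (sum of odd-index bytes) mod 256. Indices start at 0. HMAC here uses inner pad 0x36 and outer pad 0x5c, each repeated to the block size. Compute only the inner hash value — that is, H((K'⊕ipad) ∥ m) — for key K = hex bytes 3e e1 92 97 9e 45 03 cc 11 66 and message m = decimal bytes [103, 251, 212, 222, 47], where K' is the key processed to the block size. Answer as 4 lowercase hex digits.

Key hex bytes 3e e1 92 97 9e 45 03 cc 11 66 is 10 bytes > B = 7, so hash it first: H(key) = 82 ef, then zero-pad to 7 bytes: K' = 82 ef 00 00 00 00 00.
K' ⊕ ipad = b4 d9 36 36 36 36 36.
Inner input = b4 d9 36 36 36 36 36 ∥ 67 fb d4 de 2f.
Inner hash: even-index sum = 815 mod 256 = 47; odd-index sum = 687 mod 256 = 175 → 2f af.

2faf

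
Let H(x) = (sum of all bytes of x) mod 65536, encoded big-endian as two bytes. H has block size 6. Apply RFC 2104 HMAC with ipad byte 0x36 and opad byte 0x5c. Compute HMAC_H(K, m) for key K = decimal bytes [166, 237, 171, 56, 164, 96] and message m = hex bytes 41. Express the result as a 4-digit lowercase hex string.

047c

Key decimal bytes [166, 237, 171, 56, 164, 96] = a6 ed ab 38 a4 60 is exactly B = 6 bytes: K' = a6 ed ab 38 a4 60.
K' ⊕ ipad = 90 db 9d 0e 92 56.  K' ⊕ opad = fa b1 f7 64 f8 3c.
Inner input = (K'⊕ipad) ∥ m = 90 db 9d 0e 92 56 ∥ 41.
Inner hash: sum = 144+219+157+14+146+86+65 = 831 → 03 3f.
Outer input = (K'⊕opad) ∥ inner = fa b1 f7 64 f8 3c ∥ 03 3f.
Outer hash (tag): sum = 250+177+247+100+248+60+3+63 = 1148 → 04 7c.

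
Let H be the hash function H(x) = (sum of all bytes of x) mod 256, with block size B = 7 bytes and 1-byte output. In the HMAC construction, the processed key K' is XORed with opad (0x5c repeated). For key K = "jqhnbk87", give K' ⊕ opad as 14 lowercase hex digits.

Key "jqhnbk87" = 6a 71 68 6e 62 6b 38 37 is 8 bytes > B = 7, so hash it first: H(key) = ed, then zero-pad to 7 bytes: K' = ed 00 00 00 00 00 00.
XOR each byte with 0x5c: ed⊕5c=b1, 00⊕5c=5c, 00⊕5c=5c, 00⊕5c=5c, 00⊕5c=5c, 00⊕5c=5c, 00⊕5c=5c.

b15c5c5c5c5c5c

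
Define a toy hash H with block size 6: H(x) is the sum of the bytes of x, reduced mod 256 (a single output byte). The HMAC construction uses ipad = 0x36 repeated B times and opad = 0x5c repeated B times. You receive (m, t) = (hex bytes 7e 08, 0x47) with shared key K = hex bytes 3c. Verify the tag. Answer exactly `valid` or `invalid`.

invalid

Key hex bytes 3c is 1 byte ≤ B = 6; zero-pad to 6 bytes: K' = 3c 00 00 00 00 00.
K' ⊕ ipad = 0a 36 36 36 36 36; K' ⊕ opad = 60 5c 5c 5c 5c 5c.
Inner hash: sum = 10+54+54+54+54+54+126+8 = 414; mod 256 = 158 → 9e.
Outer hash (recomputed tag): sum = 96+92+92+92+92+92+158 = 714; mod 256 = 202 → ca.
Recomputed tag = ca; claimed = 47 → mismatch.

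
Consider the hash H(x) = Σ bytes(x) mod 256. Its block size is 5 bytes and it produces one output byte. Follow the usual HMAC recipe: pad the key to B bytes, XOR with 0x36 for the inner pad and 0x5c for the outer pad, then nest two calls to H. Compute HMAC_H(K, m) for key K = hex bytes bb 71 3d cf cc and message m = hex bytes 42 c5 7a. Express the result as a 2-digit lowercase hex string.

Key hex bytes bb 71 3d cf cc is exactly B = 5 bytes: K' = bb 71 3d cf cc.
K' ⊕ ipad = 8d 47 0b f9 fa.  K' ⊕ opad = e7 2d 61 93 90.
Inner input = (K'⊕ipad) ∥ m = 8d 47 0b f9 fa ∥ 42 c5 7a.
Inner hash: sum = 141+71+11+249+250+66+197+122 = 1107; mod 256 = 83 → 53.
Outer input = (K'⊕opad) ∥ inner = e7 2d 61 93 90 ∥ 53.
Outer hash (tag): sum = 231+45+97+147+144+83 = 747; mod 256 = 235 → eb.

eb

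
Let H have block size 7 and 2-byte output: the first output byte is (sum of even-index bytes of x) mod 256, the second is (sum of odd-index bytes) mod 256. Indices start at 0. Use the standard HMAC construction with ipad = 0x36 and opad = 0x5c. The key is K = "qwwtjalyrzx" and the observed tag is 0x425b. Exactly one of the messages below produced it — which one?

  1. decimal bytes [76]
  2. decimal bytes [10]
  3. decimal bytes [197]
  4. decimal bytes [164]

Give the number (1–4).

3

Key "qwwtjalyrzx" = 71 77 77 74 6a 61 6c 79 72 7a 78 is 11 bytes > B = 7, so hash it first: H(key) = a8 3f, then zero-pad to 7 bytes: K' = a8 3f 00 00 00 00 00.
K' ⊕ ipad = 9e 09 36 36 36 36 36; K' ⊕ opad = f4 63 5c 5c 5c 5c 5c.
m1: inner = H(9e 09 36 36 36 36 36 4c) = 40 c1; tag = H(f4 63 5c 5c 5c 5c 5c 40 c1) = c95b
m2: inner = H(9e 09 36 36 36 36 36 0a) = 40 7f; tag = H(f4 63 5c 5c 5c 5c 5c 40 7f) = 875b
m3: inner = H(9e 09 36 36 36 36 36 c5) = 40 3a; tag = H(f4 63 5c 5c 5c 5c 5c 40 3a) = 425b ← matches
m4: inner = H(9e 09 36 36 36 36 36 a4) = 40 19; tag = H(f4 63 5c 5c 5c 5c 5c 40 19) = 215b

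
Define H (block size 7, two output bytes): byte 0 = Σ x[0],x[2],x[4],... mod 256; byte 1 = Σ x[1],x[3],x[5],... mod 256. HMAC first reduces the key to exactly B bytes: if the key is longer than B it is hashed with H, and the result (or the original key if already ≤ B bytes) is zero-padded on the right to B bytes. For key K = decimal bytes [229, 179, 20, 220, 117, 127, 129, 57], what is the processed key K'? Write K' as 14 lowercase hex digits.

ef470000000000

|K| = 8 > B = 7, so first hash the key.
H(K): even-index sum = 495 mod 256 = 239; odd-index sum = 583 mod 256 = 71 → ef 47.
Zero-pad H(K) = ef 47 to 7 bytes: K' = ef 47 00 00 00 00 00.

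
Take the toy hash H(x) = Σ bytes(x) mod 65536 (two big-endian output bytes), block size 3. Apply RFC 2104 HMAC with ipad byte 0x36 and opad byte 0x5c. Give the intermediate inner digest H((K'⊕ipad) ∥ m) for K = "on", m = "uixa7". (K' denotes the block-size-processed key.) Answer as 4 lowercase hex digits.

02d5

Key "on" = 6f 6e is 2 bytes ≤ B = 3; zero-pad to 3 bytes: K' = 6f 6e 00.
K' ⊕ ipad = 59 58 36.
Inner input = 59 58 36 ∥ 75 69 78 61 37.
Inner hash: sum = 89+88+54+117+105+120+97+55 = 725 → 02 d5.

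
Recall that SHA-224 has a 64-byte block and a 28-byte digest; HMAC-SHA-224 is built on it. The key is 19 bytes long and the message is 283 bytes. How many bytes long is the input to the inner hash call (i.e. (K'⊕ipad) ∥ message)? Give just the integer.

Key is 19 ≤ 64 bytes, zero-padded: |K'| = 64.
Inner input = (K'⊕ipad) ∥ m → 64 + 283 = 347 bytes.

347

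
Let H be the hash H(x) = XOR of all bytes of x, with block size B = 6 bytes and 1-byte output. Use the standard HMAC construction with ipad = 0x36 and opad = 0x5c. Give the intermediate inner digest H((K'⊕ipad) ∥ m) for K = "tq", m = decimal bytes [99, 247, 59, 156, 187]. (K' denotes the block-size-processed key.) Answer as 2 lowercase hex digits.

8d

Key "tq" = 74 71 is 2 bytes ≤ B = 6; zero-pad to 6 bytes: K' = 74 71 00 00 00 00.
K' ⊕ ipad = 42 47 36 36 36 36.
Inner input = 42 47 36 36 36 36 ∥ 63 f7 3b 9c bb.
Inner hash: XOR 42⊕47⊕36⊕36⊕36⊕36⊕63⊕f7⊕3b⊕9c⊕bb = 8d.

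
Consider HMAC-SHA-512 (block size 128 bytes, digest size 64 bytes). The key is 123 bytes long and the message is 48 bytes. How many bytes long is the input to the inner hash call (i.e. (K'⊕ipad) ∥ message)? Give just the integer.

176

Key is 123 ≤ 128 bytes, zero-padded: |K'| = 128.
Inner input = (K'⊕ipad) ∥ m → 128 + 48 = 176 bytes.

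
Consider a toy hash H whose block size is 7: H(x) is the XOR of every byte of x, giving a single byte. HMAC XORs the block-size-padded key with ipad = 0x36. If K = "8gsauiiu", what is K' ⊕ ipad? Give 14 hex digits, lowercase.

7b363636363636

Key "8gsauiiu" = 38 67 73 61 75 69 69 75 is 8 bytes > B = 7, so hash it first: H(key) = 4d, then zero-pad to 7 bytes: K' = 4d 00 00 00 00 00 00.
XOR each byte with 0x36: 4d⊕36=7b, 00⊕36=36, 00⊕36=36, 00⊕36=36, 00⊕36=36, 00⊕36=36, 00⊕36=36.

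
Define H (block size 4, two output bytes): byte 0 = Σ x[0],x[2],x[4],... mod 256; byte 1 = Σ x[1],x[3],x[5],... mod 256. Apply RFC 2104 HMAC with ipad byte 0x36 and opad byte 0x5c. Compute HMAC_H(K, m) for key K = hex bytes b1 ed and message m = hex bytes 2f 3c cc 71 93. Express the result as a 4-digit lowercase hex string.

Key hex bytes b1 ed is 2 bytes ≤ B = 4; zero-pad to 4 bytes: K' = b1 ed 00 00.
K' ⊕ ipad = 87 db 36 36.  K' ⊕ opad = ed b1 5c 5c.
Inner input = (K'⊕ipad) ∥ m = 87 db 36 36 ∥ 2f 3c cc 71 93.
Inner hash: even-index sum = 587 mod 256 = 75; odd-index sum = 446 mod 256 = 190 → 4b be.
Outer input = (K'⊕opad) ∥ inner = ed b1 5c 5c ∥ 4b be.
Outer hash (tag): even-index sum = 404 mod 256 = 148; odd-index sum = 459 mod 256 = 203 → 94 cb.

94cb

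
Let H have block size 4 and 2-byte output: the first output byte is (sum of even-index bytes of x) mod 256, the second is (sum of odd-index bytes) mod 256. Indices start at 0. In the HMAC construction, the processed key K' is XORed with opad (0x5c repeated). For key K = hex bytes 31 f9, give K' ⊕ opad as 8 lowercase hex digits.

Key hex bytes 31 f9 is 2 bytes ≤ B = 4; zero-pad to 4 bytes: K' = 31 f9 00 00.
XOR each byte with 0x5c: 31⊕5c=6d, f9⊕5c=a5, 00⊕5c=5c, 00⊕5c=5c.

6da55c5c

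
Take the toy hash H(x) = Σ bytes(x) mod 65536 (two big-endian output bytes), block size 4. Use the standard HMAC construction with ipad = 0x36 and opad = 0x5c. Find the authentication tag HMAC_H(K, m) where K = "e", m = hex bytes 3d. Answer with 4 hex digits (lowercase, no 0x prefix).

0180

Key "e" = 65 is 1 byte ≤ B = 4; zero-pad to 4 bytes: K' = 65 00 00 00.
K' ⊕ ipad = 53 36 36 36.  K' ⊕ opad = 39 5c 5c 5c.
Inner input = (K'⊕ipad) ∥ m = 53 36 36 36 ∥ 3d.
Inner hash: sum = 83+54+54+54+61 = 306 → 01 32.
Outer input = (K'⊕opad) ∥ inner = 39 5c 5c 5c ∥ 01 32.
Outer hash (tag): sum = 57+92+92+92+1+50 = 384 → 01 80.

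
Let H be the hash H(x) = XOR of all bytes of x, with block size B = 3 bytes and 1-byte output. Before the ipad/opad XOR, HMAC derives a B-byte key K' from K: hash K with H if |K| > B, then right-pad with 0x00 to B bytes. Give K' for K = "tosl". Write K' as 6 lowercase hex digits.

040000

|K| = 4 > B = 3, so first hash the key.
H(K): XOR 74⊕6f⊕73⊕6c = 04.
Zero-pad H(K) = 04 to 3 bytes: K' = 04 00 00.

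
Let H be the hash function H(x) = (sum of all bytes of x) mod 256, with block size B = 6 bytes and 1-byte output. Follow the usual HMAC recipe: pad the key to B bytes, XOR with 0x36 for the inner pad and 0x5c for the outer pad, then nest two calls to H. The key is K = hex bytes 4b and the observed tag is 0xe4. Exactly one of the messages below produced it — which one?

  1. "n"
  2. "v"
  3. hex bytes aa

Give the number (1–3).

2

Key hex bytes 4b is 1 byte ≤ B = 6; zero-pad to 6 bytes: K' = 4b 00 00 00 00 00.
K' ⊕ ipad = 7d 36 36 36 36 36; K' ⊕ opad = 17 5c 5c 5c 5c 5c.
m1: inner = H(7d 36 36 36 36 36 6e) = f9; tag = H(17 5c 5c 5c 5c 5c f9) = dc
m2: inner = H(7d 36 36 36 36 36 76) = 01; tag = H(17 5c 5c 5c 5c 5c 01) = e4 ← matches
m3: inner = H(7d 36 36 36 36 36 aa) = 35; tag = H(17 5c 5c 5c 5c 5c 35) = 18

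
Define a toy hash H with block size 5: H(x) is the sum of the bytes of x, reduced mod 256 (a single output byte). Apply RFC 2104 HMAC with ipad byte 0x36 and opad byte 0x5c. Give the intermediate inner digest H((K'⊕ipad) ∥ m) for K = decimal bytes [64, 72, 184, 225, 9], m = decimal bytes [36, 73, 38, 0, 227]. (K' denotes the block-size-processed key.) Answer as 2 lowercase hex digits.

0e

Key decimal bytes [64, 72, 184, 225, 9] = 40 48 b8 e1 09 is exactly B = 5 bytes: K' = 40 48 b8 e1 09.
K' ⊕ ipad = 76 7e 8e d7 3f.
Inner input = 76 7e 8e d7 3f ∥ 24 49 26 00 e3.
Inner hash: sum = 118+126+142+215+63+36+73+38+0+227 = 1038; mod 256 = 14 → 0e.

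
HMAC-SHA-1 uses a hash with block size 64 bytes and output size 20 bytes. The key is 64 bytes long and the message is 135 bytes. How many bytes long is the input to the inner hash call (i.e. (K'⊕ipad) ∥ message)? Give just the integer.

Key is 64 ≤ 64 bytes, zero-padded: |K'| = 64.
Inner input = (K'⊕ipad) ∥ m → 64 + 135 = 199 bytes.

199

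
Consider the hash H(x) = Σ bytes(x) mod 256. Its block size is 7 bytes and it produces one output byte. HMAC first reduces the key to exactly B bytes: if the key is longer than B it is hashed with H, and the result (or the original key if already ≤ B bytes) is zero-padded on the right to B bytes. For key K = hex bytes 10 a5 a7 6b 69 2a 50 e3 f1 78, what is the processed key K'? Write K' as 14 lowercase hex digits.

f6000000000000

|K| = 10 > B = 7, so first hash the key.
H(K): sum = 16+165+167+107+105+42+80+227+241+120 = 1270; mod 256 = 246 → f6.
Zero-pad H(K) = f6 to 7 bytes: K' = f6 00 00 00 00 00 00.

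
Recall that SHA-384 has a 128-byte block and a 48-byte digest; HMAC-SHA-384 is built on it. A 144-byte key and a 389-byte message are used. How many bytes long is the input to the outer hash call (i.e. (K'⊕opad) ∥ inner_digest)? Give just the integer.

Key is 144 > 128 bytes, so it is hashed to 48 bytes then zero-padded to 128: |K'| = 128.
Outer input = (K'⊕opad) ∥ H(inner) → 128 + 48 = 176 bytes.

176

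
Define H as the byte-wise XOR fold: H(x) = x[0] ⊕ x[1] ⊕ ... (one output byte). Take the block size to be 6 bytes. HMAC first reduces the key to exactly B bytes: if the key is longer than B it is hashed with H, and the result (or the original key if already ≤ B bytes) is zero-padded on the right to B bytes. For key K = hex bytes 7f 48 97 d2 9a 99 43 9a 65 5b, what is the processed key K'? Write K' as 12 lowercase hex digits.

960000000000

|K| = 10 > B = 6, so first hash the key.
H(K): XOR 7f⊕48⊕97⊕d2⊕9a⊕99⊕43⊕9a⊕65⊕5b = 96.
Zero-pad H(K) = 96 to 6 bytes: K' = 96 00 00 00 00 00.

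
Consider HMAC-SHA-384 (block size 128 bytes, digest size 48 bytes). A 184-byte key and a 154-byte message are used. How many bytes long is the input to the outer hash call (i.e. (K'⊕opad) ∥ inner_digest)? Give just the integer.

Key is 184 > 128 bytes, so it is hashed to 48 bytes then zero-padded to 128: |K'| = 128.
Outer input = (K'⊕opad) ∥ H(inner) → 128 + 48 = 176 bytes.

176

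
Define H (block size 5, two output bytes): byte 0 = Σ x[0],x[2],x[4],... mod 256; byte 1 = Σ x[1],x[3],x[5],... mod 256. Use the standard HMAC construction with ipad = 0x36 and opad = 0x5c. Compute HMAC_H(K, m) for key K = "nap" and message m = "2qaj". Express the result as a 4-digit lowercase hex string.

da48

Key "nap" = 6e 61 70 is 3 bytes ≤ B = 5; zero-pad to 5 bytes: K' = 6e 61 70 00 00.
K' ⊕ ipad = 58 57 46 36 36.  K' ⊕ opad = 32 3d 2c 5c 5c.
Inner input = (K'⊕ipad) ∥ m = 58 57 46 36 36 ∥ 32 71 61 6a.
Inner hash: even-index sum = 431 mod 256 = 175; odd-index sum = 288 mod 256 = 32 → af 20.
Outer input = (K'⊕opad) ∥ inner = 32 3d 2c 5c 5c ∥ af 20.
Outer hash (tag): even-index sum = 218 mod 256 = 218; odd-index sum = 328 mod 256 = 72 → da 48.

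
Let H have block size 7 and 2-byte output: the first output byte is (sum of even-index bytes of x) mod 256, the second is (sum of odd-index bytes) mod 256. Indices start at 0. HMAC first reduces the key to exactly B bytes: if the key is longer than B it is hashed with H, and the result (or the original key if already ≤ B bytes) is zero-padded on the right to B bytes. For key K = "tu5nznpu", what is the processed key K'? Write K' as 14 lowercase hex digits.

|K| = 8 > B = 7, so first hash the key.
H(K): even-index sum = 403 mod 256 = 147; odd-index sum = 454 mod 256 = 198 → 93 c6.
Zero-pad H(K) = 93 c6 to 7 bytes: K' = 93 c6 00 00 00 00 00.

93c60000000000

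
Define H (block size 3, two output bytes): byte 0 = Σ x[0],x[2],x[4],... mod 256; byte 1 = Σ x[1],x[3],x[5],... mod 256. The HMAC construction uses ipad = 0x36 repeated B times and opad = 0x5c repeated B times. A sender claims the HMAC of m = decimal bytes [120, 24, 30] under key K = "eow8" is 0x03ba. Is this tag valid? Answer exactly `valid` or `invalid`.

invalid

Key "eow8" = 65 6f 77 38 is 4 bytes > B = 3, so hash it first: H(key) = dc a7, then zero-pad to 3 bytes: K' = dc a7 00.
K' ⊕ ipad = ea 91 36; K' ⊕ opad = 80 fb 5c.
Inner hash: even-index sum = 312 mod 256 = 56; odd-index sum = 295 mod 256 = 39 → 38 27.
Outer hash (recomputed tag): even-index sum = 259 mod 256 = 3; odd-index sum = 307 mod 256 = 51 → 03 33.
Recomputed tag = 0333; claimed = 03ba → mismatch.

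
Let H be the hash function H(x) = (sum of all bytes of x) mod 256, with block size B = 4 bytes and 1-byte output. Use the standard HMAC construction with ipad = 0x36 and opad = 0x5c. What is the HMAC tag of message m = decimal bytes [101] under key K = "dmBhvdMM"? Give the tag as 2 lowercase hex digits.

a7

Key "dmBhvdMM" = 64 6d 42 68 76 64 4d 4d is 8 bytes > B = 4, so hash it first: H(key) = ef, then zero-pad to 4 bytes: K' = ef 00 00 00.
K' ⊕ ipad = d9 36 36 36.  K' ⊕ opad = b3 5c 5c 5c.
Inner input = (K'⊕ipad) ∥ m = d9 36 36 36 ∥ 65.
Inner hash: sum = 217+54+54+54+101 = 480; mod 256 = 224 → e0.
Outer input = (K'⊕opad) ∥ inner = b3 5c 5c 5c ∥ e0.
Outer hash (tag): sum = 179+92+92+92+224 = 679; mod 256 = 167 → a7.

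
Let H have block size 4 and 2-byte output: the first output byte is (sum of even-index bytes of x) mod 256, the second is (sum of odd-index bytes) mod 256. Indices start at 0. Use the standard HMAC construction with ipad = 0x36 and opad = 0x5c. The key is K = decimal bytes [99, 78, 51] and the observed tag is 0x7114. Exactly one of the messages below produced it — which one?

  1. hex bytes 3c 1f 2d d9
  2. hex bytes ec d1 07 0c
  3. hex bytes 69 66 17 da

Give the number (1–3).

1

Key decimal bytes [99, 78, 51] = 63 4e 33 is 3 bytes ≤ B = 4; zero-pad to 4 bytes: K' = 63 4e 33 00.
K' ⊕ ipad = 55 78 05 36; K' ⊕ opad = 3f 12 6f 5c.
m1: inner = H(55 78 05 36 3c 1f 2d d9) = c3 a6; tag = H(3f 12 6f 5c c3 a6) = 7114 ← matches
m2: inner = H(55 78 05 36 ec d1 07 0c) = 4d 8b; tag = H(3f 12 6f 5c 4d 8b) = fbf9
m3: inner = H(55 78 05 36 69 66 17 da) = da ee; tag = H(3f 12 6f 5c da ee) = 885c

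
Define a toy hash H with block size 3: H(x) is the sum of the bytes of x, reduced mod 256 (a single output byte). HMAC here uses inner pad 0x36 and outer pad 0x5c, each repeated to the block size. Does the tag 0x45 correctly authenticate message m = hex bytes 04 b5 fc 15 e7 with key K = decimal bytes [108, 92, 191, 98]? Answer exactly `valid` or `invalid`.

Key decimal bytes [108, 92, 191, 98] = 6c 5c bf 62 is 4 bytes > B = 3, so hash it first: H(key) = e9, then zero-pad to 3 bytes: K' = e9 00 00.
K' ⊕ ipad = df 36 36; K' ⊕ opad = b5 5c 5c.
Inner hash: sum = 223+54+54+4+181+252+21+231 = 1020; mod 256 = 252 → fc.
Outer hash (recomputed tag): sum = 181+92+92+252 = 617; mod 256 = 105 → 69.
Recomputed tag = 69; claimed = 45 → mismatch.

invalid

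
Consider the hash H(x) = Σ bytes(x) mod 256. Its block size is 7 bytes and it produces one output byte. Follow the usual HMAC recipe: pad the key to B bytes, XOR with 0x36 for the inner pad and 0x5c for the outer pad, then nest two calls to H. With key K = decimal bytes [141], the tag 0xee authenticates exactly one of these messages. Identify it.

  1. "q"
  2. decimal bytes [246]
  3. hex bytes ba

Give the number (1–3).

2

Key decimal bytes [141] = 8d is 1 byte ≤ B = 7; zero-pad to 7 bytes: K' = 8d 00 00 00 00 00 00.
K' ⊕ ipad = bb 36 36 36 36 36 36; K' ⊕ opad = d1 5c 5c 5c 5c 5c 5c.
m1: inner = H(bb 36 36 36 36 36 36 71) = 70; tag = H(d1 5c 5c 5c 5c 5c 5c 70) = 69
m2: inner = H(bb 36 36 36 36 36 36 f6) = f5; tag = H(d1 5c 5c 5c 5c 5c 5c f5) = ee ← matches
m3: inner = H(bb 36 36 36 36 36 36 ba) = b9; tag = H(d1 5c 5c 5c 5c 5c 5c b9) = b2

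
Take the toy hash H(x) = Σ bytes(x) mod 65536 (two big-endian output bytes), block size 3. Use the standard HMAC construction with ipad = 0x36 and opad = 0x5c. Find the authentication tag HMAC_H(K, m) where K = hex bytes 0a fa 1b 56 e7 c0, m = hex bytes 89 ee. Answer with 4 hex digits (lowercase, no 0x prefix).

Key hex bytes 0a fa 1b 56 e7 c0 is 6 bytes > B = 3, so hash it first: H(key) = 03 1c, then zero-pad to 3 bytes: K' = 03 1c 00.
K' ⊕ ipad = 35 2a 36.  K' ⊕ opad = 5f 40 5c.
Inner input = (K'⊕ipad) ∥ m = 35 2a 36 ∥ 89 ee.
Inner hash: sum = 53+42+54+137+238 = 524 → 02 0c.
Outer input = (K'⊕opad) ∥ inner = 5f 40 5c ∥ 02 0c.
Outer hash (tag): sum = 95+64+92+2+12 = 265 → 01 09.

0109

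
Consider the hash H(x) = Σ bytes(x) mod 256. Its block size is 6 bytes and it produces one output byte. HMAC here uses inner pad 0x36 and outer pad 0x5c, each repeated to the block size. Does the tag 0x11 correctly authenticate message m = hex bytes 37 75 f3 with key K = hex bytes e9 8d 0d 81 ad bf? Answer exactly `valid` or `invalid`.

Key hex bytes e9 8d 0d 81 ad bf is exactly B = 6 bytes: K' = e9 8d 0d 81 ad bf.
K' ⊕ ipad = df bb 3b b7 9b 89; K' ⊕ opad = b5 d1 51 dd f1 e3.
Inner hash: sum = 223+187+59+183+155+137+55+117+243 = 1359; mod 256 = 79 → 4f.
Outer hash (recomputed tag): sum = 181+209+81+221+241+227+79 = 1239; mod 256 = 215 → d7.
Recomputed tag = d7; claimed = 11 → mismatch.

invalid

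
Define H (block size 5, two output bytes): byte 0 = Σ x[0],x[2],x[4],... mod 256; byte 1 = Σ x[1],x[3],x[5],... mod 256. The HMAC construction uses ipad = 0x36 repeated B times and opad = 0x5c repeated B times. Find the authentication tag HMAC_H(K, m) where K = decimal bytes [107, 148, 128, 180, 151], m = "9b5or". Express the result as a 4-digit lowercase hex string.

Key decimal bytes [107, 148, 128, 180, 151] = 6b 94 80 b4 97 is exactly B = 5 bytes: K' = 6b 94 80 b4 97.
K' ⊕ ipad = 5d a2 b6 82 a1.  K' ⊕ opad = 37 c8 dc e8 cb.
Inner input = (K'⊕ipad) ∥ m = 5d a2 b6 82 a1 ∥ 39 62 35 6f 72.
Inner hash: even-index sum = 645 mod 256 = 133; odd-index sum = 516 mod 256 = 4 → 85 04.
Outer input = (K'⊕opad) ∥ inner = 37 c8 dc e8 cb ∥ 85 04.
Outer hash (tag): even-index sum = 482 mod 256 = 226; odd-index sum = 565 mod 256 = 53 → e2 35.

e235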